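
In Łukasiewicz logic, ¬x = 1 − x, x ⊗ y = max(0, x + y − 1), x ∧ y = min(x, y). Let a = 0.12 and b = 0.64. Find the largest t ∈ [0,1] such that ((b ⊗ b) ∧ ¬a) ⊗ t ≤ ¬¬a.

0.84

b ⊗ b = max(0, 0.64 + 0.64 − 1) = max(0, 0.28) = 0.28
¬a = 1 − 0.12 = 0.88
(b ⊗ b) ∧ ¬a = min(0.28, 0.88) = 0.28
So the left factor is (b ⊗ b) ∧ ¬a = 0.28.
¬¬a = 1 − 0.88 = 0.12
So the right-hand bound is ¬¬a = 0.12.
The residuum of the Łukasiewicz t-norm gives the supremum: min(1, 1 − 0.28 + 0.12).
1 − 0.28 + 0.12 = 0.84, so t = min(1, 0.84) = 0.84.
Check: 0.28 ⊗ 0.84 = max(0, 0.12) = 0.12 ≤ 0.12.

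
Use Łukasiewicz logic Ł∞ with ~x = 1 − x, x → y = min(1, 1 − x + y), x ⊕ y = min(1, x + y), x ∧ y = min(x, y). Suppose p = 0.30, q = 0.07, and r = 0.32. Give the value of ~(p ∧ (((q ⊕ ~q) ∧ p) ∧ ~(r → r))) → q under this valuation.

0.07

~q = 1 − 0.07 = 0.93
q ⊕ ~q = min(1, 0.07 + 0.93) = min(1, 1.00) = 1.00
(q ⊕ ~q) ∧ p = min(1.00, 0.30) = 0.30
r → r = min(1, 1 − 0.32 + 0.32) = min(1, 1.00) = 1.00
~(r → r) = 1 − 1.00 = 0.00
((q ⊕ ~q) ∧ p) ∧ ~(r → r) = min(0.30, 0.00) = 0.00
p ∧ (((q ⊕ ~q) ∧ p) ∧ ~(r → r)) = min(0.30, 0.00) = 0.00
~(p ∧ (((q ⊕ ~q) ∧ p) ∧ ~(r → r))) = 1 − 0.00 = 1.00
~(p ∧ (((q ⊕ ~q) ∧ p) ∧ ~(r → r))) → q = min(1, 1 − 1.00 + 0.07) = min(1, 0.07) = 0.07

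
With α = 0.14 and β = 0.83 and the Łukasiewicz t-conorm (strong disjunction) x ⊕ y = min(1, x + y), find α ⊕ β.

α ⊕ β = min(1, 0.14 + 0.83) = min(1, 0.97) = 0.97
For comparison, the Gödel t-conorm max(x, y) would give 0.83.

0.97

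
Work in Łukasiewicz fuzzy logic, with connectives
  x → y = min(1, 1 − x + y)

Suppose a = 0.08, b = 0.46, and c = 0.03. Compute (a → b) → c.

0.03

a → b = min(1, 1 − 0.08 + 0.46) = min(1, 1.38) = 1.00
(a → b) → c = min(1, 1 − 1.00 + 0.03) = min(1, 0.03) = 0.03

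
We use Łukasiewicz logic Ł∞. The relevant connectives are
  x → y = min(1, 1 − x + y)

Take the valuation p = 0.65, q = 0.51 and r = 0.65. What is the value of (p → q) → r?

p → q = min(1, 1 − 0.65 + 0.51) = min(1, 0.86) = 0.86
(p → q) → r = min(1, 1 − 0.86 + 0.65) = min(1, 0.79) = 0.79

0.79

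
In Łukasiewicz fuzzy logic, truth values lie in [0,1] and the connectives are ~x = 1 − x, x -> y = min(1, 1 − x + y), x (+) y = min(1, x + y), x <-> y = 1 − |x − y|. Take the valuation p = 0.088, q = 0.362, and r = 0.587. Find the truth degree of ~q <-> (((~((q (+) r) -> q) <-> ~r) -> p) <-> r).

0.963

~q = 1 − 0.362 = 0.638
q (+) r = min(1, 0.362 + 0.587) = min(1, 0.949) = 0.949
(q (+) r) -> q = min(1, 1 − 0.949 + 0.362) = min(1, 0.413) = 0.413
~((q (+) r) -> q) = 1 − 0.413 = 0.587
~r = 1 − 0.587 = 0.413
~((q (+) r) -> q) <-> ~r = 1 − |0.587 − 0.413| = 1 − 0.174 = 0.826
(~((q (+) r) -> q) <-> ~r) -> p = min(1, 1 − 0.826 + 0.088) = min(1, 0.262) = 0.262
((~((q (+) r) -> q) <-> ~r) -> p) <-> r = 1 − |0.262 − 0.587| = 1 − 0.325 = 0.675
~q <-> (((~((q (+) r) -> q) <-> ~r) -> p) <-> r) = 1 − |0.638 − 0.675| = 1 − 0.037 = 0.963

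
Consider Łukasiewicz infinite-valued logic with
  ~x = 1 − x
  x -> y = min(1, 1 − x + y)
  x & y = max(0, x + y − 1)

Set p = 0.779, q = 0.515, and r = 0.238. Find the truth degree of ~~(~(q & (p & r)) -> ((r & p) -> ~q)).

1.000

p & r = max(0, 0.779 + 0.238 − 1) = max(0, 0.017) = 0.017
q & (p & r) = max(0, 0.515 + 0.017 − 1) = max(0, -0.468) = 0.000
~(q & (p & r)) = 1 − 0.000 = 1.000
r & p = max(0, 0.238 + 0.779 − 1) = max(0, 0.017) = 0.017
~q = 1 − 0.515 = 0.485
(r & p) -> ~q = min(1, 1 − 0.017 + 0.485) = min(1, 1.468) = 1.000
~(q & (p & r)) -> ((r & p) -> ~q) = min(1, 1 − 1.000 + 1.000) = min(1, 1.000) = 1.000
~(~(q & (p & r)) -> ((r & p) -> ~q)) = 1 − 1.000 = 0.000
~~(~(q & (p & r)) -> ((r & p) -> ~q)) = 1 − 0.000 = 1.000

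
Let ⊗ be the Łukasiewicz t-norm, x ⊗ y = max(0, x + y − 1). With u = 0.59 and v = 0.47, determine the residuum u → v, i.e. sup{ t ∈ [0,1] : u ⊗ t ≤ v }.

The residuum of the Łukasiewicz t-norm gives the supremum: min(1, 1 − 0.59 + 0.47).
1 − 0.59 + 0.47 = 0.88, so t = min(1, 0.88) = 0.88.
Check: 0.59 ⊗ 0.88 = max(0, 0.47) = 0.47 ≤ 0.47.

0.88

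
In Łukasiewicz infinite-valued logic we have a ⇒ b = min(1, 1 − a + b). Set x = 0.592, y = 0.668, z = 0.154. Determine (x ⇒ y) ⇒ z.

0.154

x ⇒ y = min(1, 1 − 0.592 + 0.668) = min(1, 1.076) = 1.000
(x ⇒ y) ⇒ z = min(1, 1 − 1.000 + 0.154) = min(1, 0.154) = 0.154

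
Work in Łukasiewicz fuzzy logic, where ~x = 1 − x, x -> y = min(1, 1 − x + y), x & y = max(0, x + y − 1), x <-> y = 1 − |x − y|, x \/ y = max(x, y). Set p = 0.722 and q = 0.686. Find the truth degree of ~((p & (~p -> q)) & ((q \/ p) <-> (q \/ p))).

~p = 1 − 0.722 = 0.278
~p -> q = min(1, 1 − 0.278 + 0.686) = min(1, 1.408) = 1.000
p & (~p -> q) = max(0, 0.722 + 1.000 − 1) = max(0, 0.722) = 0.722
q \/ p = max(0.686, 0.722) = 0.722
(q \/ p) <-> (q \/ p) = 1 − |0.722 − 0.722| = 1 − 0.000 = 1.000
(p & (~p -> q)) & ((q \/ p) <-> (q \/ p)) = max(0, 0.722 + 1.000 − 1) = max(0, 0.722) = 0.722
~((p & (~p -> q)) & ((q \/ p) <-> (q \/ p))) = 1 − 0.722 = 0.278

0.278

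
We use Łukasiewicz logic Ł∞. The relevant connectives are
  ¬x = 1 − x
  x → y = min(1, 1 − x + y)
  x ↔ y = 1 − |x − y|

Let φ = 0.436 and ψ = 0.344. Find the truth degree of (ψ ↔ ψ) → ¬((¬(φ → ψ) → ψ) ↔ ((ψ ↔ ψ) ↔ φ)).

ψ ↔ ψ = 1 − |0.344 − 0.344| = 1 − 0.000 = 1.000
φ → ψ = min(1, 1 − 0.436 + 0.344) = min(1, 0.908) = 0.908
¬(φ → ψ) = 1 − 0.908 = 0.092
¬(φ → ψ) → ψ = min(1, 1 − 0.092 + 0.344) = min(1, 1.252) = 1.000
(ψ ↔ ψ) ↔ φ = 1 − |1.000 − 0.436| = 1 − 0.564 = 0.436
(¬(φ → ψ) → ψ) ↔ ((ψ ↔ ψ) ↔ φ) = 1 − |1.000 − 0.436| = 1 − 0.564 = 0.436
¬((¬(φ → ψ) → ψ) ↔ ((ψ ↔ ψ) ↔ φ)) = 1 − 0.436 = 0.564
(ψ ↔ ψ) → ¬((¬(φ → ψ) → ψ) ↔ ((ψ ↔ ψ) ↔ φ)) = min(1, 1 − 1.000 + 0.564) = min(1, 0.564) = 0.564

0.564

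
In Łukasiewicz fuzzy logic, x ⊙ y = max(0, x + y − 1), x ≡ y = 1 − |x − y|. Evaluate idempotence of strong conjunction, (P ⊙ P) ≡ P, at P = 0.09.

0.91

P ⊙ P = max(0, 0.09 + 0.09 − 1) = max(0, -0.82) = 0.00
(P ⊙ P) ≡ P = 1 − |0.00 − 0.09| = 1 − 0.09 = 0.91
(The value 0.91 < 1 shows this instance is not satisfied; fails in Ł∞ since a ⊗ a = max(0, 2a−1) ≠ a in general.)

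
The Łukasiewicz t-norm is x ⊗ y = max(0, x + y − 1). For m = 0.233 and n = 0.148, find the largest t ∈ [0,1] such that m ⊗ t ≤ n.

The residuum of the Łukasiewicz t-norm gives the supremum: min(1, 1 − 0.233 + 0.148).
1 − 0.233 + 0.148 = 0.915, so t = min(1, 0.915) = 0.915.
Check: 0.233 ⊗ 0.915 = max(0, 0.148) = 0.148 ≤ 0.148.

0.915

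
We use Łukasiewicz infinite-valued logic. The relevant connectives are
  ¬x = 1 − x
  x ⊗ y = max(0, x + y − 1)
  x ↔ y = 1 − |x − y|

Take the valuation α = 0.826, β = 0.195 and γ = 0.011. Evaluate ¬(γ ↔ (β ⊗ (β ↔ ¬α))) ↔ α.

0.337

¬α = 1 − 0.826 = 0.174
β ↔ ¬α = 1 − |0.195 − 0.174| = 1 − 0.021 = 0.979
β ⊗ (β ↔ ¬α) = max(0, 0.195 + 0.979 − 1) = max(0, 0.174) = 0.174
γ ↔ (β ⊗ (β ↔ ¬α)) = 1 − |0.011 − 0.174| = 1 − 0.163 = 0.837
¬(γ ↔ (β ⊗ (β ↔ ¬α))) = 1 − 0.837 = 0.163
¬(γ ↔ (β ⊗ (β ↔ ¬α))) ↔ α = 1 − |0.163 − 0.826| = 1 − 0.663 = 0.337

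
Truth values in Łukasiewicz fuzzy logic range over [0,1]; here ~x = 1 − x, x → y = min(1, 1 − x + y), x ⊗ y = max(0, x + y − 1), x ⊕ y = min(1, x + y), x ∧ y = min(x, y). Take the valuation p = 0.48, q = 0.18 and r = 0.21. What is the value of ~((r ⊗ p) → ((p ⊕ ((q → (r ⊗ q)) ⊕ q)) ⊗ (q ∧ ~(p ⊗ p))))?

0.00

r ⊗ p = max(0, 0.21 + 0.48 − 1) = max(0, -0.31) = 0.00
r ⊗ q = max(0, 0.21 + 0.18 − 1) = max(0, -0.61) = 0.00
q → (r ⊗ q) = min(1, 1 − 0.18 + 0.00) = min(1, 0.82) = 0.82
(q → (r ⊗ q)) ⊕ q = min(1, 0.82 + 0.18) = min(1, 1.00) = 1.00
p ⊕ ((q → (r ⊗ q)) ⊕ q) = min(1, 0.48 + 1.00) = min(1, 1.48) = 1.00
p ⊗ p = max(0, 0.48 + 0.48 − 1) = max(0, -0.04) = 0.00
~(p ⊗ p) = 1 − 0.00 = 1.00
q ∧ ~(p ⊗ p) = min(0.18, 1.00) = 0.18
(p ⊕ ((q → (r ⊗ q)) ⊕ q)) ⊗ (q ∧ ~(p ⊗ p)) = max(0, 1.00 + 0.18 − 1) = max(0, 0.18) = 0.18
(r ⊗ p) → ((p ⊕ ((q → (r ⊗ q)) ⊕ q)) ⊗ (q ∧ ~(p ⊗ p))) = min(1, 1 − 0.00 + 0.18) = min(1, 1.18) = 1.00
~((r ⊗ p) → ((p ⊕ ((q → (r ⊗ q)) ⊕ q)) ⊗ (q ∧ ~(p ⊗ p)))) = 1 − 1.00 = 0.00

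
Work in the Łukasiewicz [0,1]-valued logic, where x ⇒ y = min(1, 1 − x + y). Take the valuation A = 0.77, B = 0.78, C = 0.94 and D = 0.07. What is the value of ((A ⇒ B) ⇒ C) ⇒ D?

0.13

A ⇒ B = min(1, 1 − 0.77 + 0.78) = min(1, 1.01) = 1.00
(A ⇒ B) ⇒ C = min(1, 1 − 1.00 + 0.94) = min(1, 0.94) = 0.94
((A ⇒ B) ⇒ C) ⇒ D = min(1, 1 − 0.94 + 0.07) = min(1, 0.13) = 0.13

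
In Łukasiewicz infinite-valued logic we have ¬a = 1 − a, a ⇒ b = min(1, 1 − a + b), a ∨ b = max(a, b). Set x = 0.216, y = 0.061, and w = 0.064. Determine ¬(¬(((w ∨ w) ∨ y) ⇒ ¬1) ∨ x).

w ∨ w = max(0.064, 0.064) = 0.064
(w ∨ w) ∨ y = max(0.064, 0.061) = 0.064
¬1 = 1 − 1.000 = 0.000
((w ∨ w) ∨ y) ⇒ ¬1 = min(1, 1 − 0.064 + 0.000) = min(1, 0.936) = 0.936
¬(((w ∨ w) ∨ y) ⇒ ¬1) = 1 − 0.936 = 0.064
¬(((w ∨ w) ∨ y) ⇒ ¬1) ∨ x = max(0.064, 0.216) = 0.216
¬(¬(((w ∨ w) ∨ y) ⇒ ¬1) ∨ x) = 1 − 0.216 = 0.784

0.784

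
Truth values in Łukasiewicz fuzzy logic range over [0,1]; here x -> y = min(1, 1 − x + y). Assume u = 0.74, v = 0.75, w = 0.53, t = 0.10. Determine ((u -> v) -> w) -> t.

u -> v = min(1, 1 − 0.74 + 0.75) = min(1, 1.01) = 1.00
(u -> v) -> w = min(1, 1 − 1.00 + 0.53) = min(1, 0.53) = 0.53
((u -> v) -> w) -> t = min(1, 1 − 0.53 + 0.10) = min(1, 0.57) = 0.57

0.57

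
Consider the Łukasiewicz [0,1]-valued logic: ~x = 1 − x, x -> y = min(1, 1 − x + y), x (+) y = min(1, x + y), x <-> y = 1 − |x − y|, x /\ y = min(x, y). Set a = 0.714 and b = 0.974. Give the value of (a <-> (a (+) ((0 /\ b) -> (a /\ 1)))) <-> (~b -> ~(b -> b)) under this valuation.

0.740

0 /\ b = min(0.000, 0.974) = 0.000
a /\ 1 = min(0.714, 1.000) = 0.714
(0 /\ b) -> (a /\ 1) = min(1, 1 − 0.000 + 0.714) = min(1, 1.714) = 1.000
a (+) ((0 /\ b) -> (a /\ 1)) = min(1, 0.714 + 1.000) = min(1, 1.714) = 1.000
a <-> (a (+) ((0 /\ b) -> (a /\ 1))) = 1 − |0.714 − 1.000| = 1 − 0.286 = 0.714
~b = 1 − 0.974 = 0.026
b -> b = min(1, 1 − 0.974 + 0.974) = min(1, 1.000) = 1.000
~(b -> b) = 1 − 1.000 = 0.000
~b -> ~(b -> b) = min(1, 1 − 0.026 + 0.000) = min(1, 0.974) = 0.974
(a <-> (a (+) ((0 /\ b) -> (a /\ 1)))) <-> (~b -> ~(b -> b)) = 1 − |0.714 − 0.974| = 1 − 0.260 = 0.740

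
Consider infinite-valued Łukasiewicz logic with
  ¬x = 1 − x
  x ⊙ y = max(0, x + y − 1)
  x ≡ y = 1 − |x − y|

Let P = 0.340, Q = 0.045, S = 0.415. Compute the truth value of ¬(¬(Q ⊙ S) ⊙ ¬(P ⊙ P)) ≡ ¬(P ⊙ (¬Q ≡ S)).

Q ⊙ S = max(0, 0.045 + 0.415 − 1) = max(0, -0.540) = 0.000
¬(Q ⊙ S) = 1 − 0.000 = 1.000
P ⊙ P = max(0, 0.340 + 0.340 − 1) = max(0, -0.320) = 0.000
¬(P ⊙ P) = 1 − 0.000 = 1.000
¬(Q ⊙ S) ⊙ ¬(P ⊙ P) = max(0, 1.000 + 1.000 − 1) = max(0, 1.000) = 1.000
¬(¬(Q ⊙ S) ⊙ ¬(P ⊙ P)) = 1 − 1.000 = 0.000
¬Q = 1 − 0.045 = 0.955
¬Q ≡ S = 1 − |0.955 − 0.415| = 1 − 0.540 = 0.460
P ⊙ (¬Q ≡ S) = max(0, 0.340 + 0.460 − 1) = max(0, -0.200) = 0.000
¬(P ⊙ (¬Q ≡ S)) = 1 − 0.000 = 1.000
¬(¬(Q ⊙ S) ⊙ ¬(P ⊙ P)) ≡ ¬(P ⊙ (¬Q ≡ S)) = 1 − |0.000 − 1.000| = 1 − 1.000 = 0.000

0.000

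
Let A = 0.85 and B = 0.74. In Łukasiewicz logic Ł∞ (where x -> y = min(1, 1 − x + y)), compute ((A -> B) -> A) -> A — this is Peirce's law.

A -> B = min(1, 1 − 0.85 + 0.74) = min(1, 0.89) = 0.89
(A -> B) -> A = min(1, 1 − 0.89 + 0.85) = min(1, 0.96) = 0.96
((A -> B) -> A) -> A = min(1, 1 − 0.96 + 0.85) = min(1, 0.89) = 0.89
(The value 0.89 < 1 shows this instance is not satisfied; not a Ł∞-tautology in general.)

0.89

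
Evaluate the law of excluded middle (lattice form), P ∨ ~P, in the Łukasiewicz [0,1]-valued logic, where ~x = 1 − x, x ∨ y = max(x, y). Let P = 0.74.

0.74

~P = 1 − 0.74 = 0.26
P ∨ ~P = max(0.74, 0.26) = 0.74
(The value 0.74 < 1 shows this instance is not satisfied; not a Ł∞-tautology — its value is max(a, 1−a).)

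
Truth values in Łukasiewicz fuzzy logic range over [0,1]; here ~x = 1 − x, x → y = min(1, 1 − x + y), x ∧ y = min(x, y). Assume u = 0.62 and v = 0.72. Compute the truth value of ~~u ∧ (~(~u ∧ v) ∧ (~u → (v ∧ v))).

0.62

~u = 1 − 0.62 = 0.38
~~u = 1 − 0.38 = 0.62
~u ∧ v = min(0.38, 0.72) = 0.38
~(~u ∧ v) = 1 − 0.38 = 0.62
v ∧ v = min(0.72, 0.72) = 0.72
~u → (v ∧ v) = min(1, 1 − 0.38 + 0.72) = min(1, 1.34) = 1.00
~(~u ∧ v) ∧ (~u → (v ∧ v)) = min(0.62, 1.00) = 0.62
~~u ∧ (~(~u ∧ v) ∧ (~u → (v ∧ v))) = min(0.62, 0.62) = 0.62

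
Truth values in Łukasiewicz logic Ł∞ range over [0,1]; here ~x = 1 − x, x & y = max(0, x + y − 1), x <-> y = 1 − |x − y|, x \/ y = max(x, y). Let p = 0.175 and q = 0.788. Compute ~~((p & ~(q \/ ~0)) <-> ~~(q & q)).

~0 = 1 − 0.000 = 1.000
q \/ ~0 = max(0.788, 1.000) = 1.000
~(q \/ ~0) = 1 − 1.000 = 0.000
p & ~(q \/ ~0) = max(0, 0.175 + 0.000 − 1) = max(0, -0.825) = 0.000
q & q = max(0, 0.788 + 0.788 − 1) = max(0, 0.576) = 0.576
~(q & q) = 1 − 0.576 = 0.424
~~(q & q) = 1 − 0.424 = 0.576
(p & ~(q \/ ~0)) <-> ~~(q & q) = 1 − |0.000 − 0.576| = 1 − 0.576 = 0.424
~((p & ~(q \/ ~0)) <-> ~~(q & q)) = 1 − 0.424 = 0.576
~~((p & ~(q \/ ~0)) <-> ~~(q & q)) = 1 − 0.576 = 0.424

0.424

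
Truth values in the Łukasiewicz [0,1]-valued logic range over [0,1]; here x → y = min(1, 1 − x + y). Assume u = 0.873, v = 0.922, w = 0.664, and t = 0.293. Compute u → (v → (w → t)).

0.834

w → t = min(1, 1 − 0.664 + 0.293) = min(1, 0.629) = 0.629
v → (w → t) = min(1, 1 − 0.922 + 0.629) = min(1, 0.707) = 0.707
u → (v → (w → t)) = min(1, 1 − 0.873 + 0.707) = min(1, 0.834) = 0.834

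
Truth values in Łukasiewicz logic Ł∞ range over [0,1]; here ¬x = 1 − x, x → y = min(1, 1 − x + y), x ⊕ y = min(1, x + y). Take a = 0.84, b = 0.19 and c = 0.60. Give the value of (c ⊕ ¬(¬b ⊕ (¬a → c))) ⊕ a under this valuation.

¬b = 1 − 0.19 = 0.81
¬a = 1 − 0.84 = 0.16
¬a → c = min(1, 1 − 0.16 + 0.60) = min(1, 1.44) = 1.00
¬b ⊕ (¬a → c) = min(1, 0.81 + 1.00) = min(1, 1.81) = 1.00
¬(¬b ⊕ (¬a → c)) = 1 − 1.00 = 0.00
c ⊕ ¬(¬b ⊕ (¬a → c)) = min(1, 0.60 + 0.00) = min(1, 0.60) = 0.60
(c ⊕ ¬(¬b ⊕ (¬a → c))) ⊕ a = min(1, 0.60 + 0.84) = min(1, 1.44) = 1.00

1.00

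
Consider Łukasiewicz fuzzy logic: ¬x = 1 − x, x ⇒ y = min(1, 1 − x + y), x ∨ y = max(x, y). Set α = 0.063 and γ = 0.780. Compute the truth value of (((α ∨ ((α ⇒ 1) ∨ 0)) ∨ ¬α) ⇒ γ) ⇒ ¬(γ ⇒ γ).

0.220

α ⇒ 1 = min(1, 1 − 0.063 + 1.000) = min(1, 1.937) = 1.000
(α ⇒ 1) ∨ 0 = max(1.000, 0.000) = 1.000
α ∨ ((α ⇒ 1) ∨ 0) = max(0.063, 1.000) = 1.000
¬α = 1 − 0.063 = 0.937
(α ∨ ((α ⇒ 1) ∨ 0)) ∨ ¬α = max(1.000, 0.937) = 1.000
((α ∨ ((α ⇒ 1) ∨ 0)) ∨ ¬α) ⇒ γ = min(1, 1 − 1.000 + 0.780) = min(1, 0.780) = 0.780
γ ⇒ γ = min(1, 1 − 0.780 + 0.780) = min(1, 1.000) = 1.000
¬(γ ⇒ γ) = 1 − 1.000 = 0.000
(((α ∨ ((α ⇒ 1) ∨ 0)) ∨ ¬α) ⇒ γ) ⇒ ¬(γ ⇒ γ) = min(1, 1 − 0.780 + 0.000) = min(1, 0.220) = 0.220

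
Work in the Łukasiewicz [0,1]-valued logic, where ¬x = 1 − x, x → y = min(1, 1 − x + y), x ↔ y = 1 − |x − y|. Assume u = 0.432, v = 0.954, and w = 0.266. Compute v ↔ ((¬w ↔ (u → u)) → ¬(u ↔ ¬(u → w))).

0.578

¬w = 1 − 0.266 = 0.734
u → u = min(1, 1 − 0.432 + 0.432) = min(1, 1.000) = 1.000
¬w ↔ (u → u) = 1 − |0.734 − 1.000| = 1 − 0.266 = 0.734
u → w = min(1, 1 − 0.432 + 0.266) = min(1, 0.834) = 0.834
¬(u → w) = 1 − 0.834 = 0.166
u ↔ ¬(u → w) = 1 − |0.432 − 0.166| = 1 − 0.266 = 0.734
¬(u ↔ ¬(u → w)) = 1 − 0.734 = 0.266
(¬w ↔ (u → u)) → ¬(u ↔ ¬(u → w)) = min(1, 1 − 0.734 + 0.266) = min(1, 0.532) = 0.532
v ↔ ((¬w ↔ (u → u)) → ¬(u ↔ ¬(u → w))) = 1 − |0.954 − 0.532| = 1 − 0.422 = 0.578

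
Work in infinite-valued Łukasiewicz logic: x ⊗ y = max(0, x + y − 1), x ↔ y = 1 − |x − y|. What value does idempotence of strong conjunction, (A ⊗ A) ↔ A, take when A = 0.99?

0.99

A ⊗ A = max(0, 0.99 + 0.99 − 1) = max(0, 0.98) = 0.98
(A ⊗ A) ↔ A = 1 − |0.98 − 0.99| = 1 − 0.01 = 0.99
(The value 0.99 < 1 shows this instance is not satisfied; fails in Ł∞ since a ⊗ a = max(0, 2a−1) ≠ a in general.)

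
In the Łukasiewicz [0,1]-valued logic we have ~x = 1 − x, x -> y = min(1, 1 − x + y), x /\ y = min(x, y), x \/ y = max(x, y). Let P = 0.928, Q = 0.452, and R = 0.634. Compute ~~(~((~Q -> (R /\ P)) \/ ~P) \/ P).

~Q = 1 − 0.452 = 0.548
R /\ P = min(0.634, 0.928) = 0.634
~Q -> (R /\ P) = min(1, 1 − 0.548 + 0.634) = min(1, 1.086) = 1.000
~P = 1 − 0.928 = 0.072
(~Q -> (R /\ P)) \/ ~P = max(1.000, 0.072) = 1.000
~((~Q -> (R /\ P)) \/ ~P) = 1 − 1.000 = 0.000
~((~Q -> (R /\ P)) \/ ~P) \/ P = max(0.000, 0.928) = 0.928
~(~((~Q -> (R /\ P)) \/ ~P) \/ P) = 1 − 0.928 = 0.072
~~(~((~Q -> (R /\ P)) \/ ~P) \/ P) = 1 − 0.072 = 0.928

0.928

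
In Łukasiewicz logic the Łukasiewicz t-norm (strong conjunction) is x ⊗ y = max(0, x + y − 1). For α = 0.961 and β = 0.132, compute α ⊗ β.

α ⊗ β = max(0, 0.961 + 0.132 − 1) = max(0, 0.093) = 0.093
For comparison, the Gödel (minimum) t-norm min(x, y) would give 0.132.

0.093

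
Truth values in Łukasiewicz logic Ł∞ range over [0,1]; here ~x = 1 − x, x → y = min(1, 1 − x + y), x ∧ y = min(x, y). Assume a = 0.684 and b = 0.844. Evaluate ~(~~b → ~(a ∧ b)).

~b = 1 − 0.844 = 0.156
~~b = 1 − 0.156 = 0.844
a ∧ b = min(0.684, 0.844) = 0.684
~(a ∧ b) = 1 − 0.684 = 0.316
~~b → ~(a ∧ b) = min(1, 1 − 0.844 + 0.316) = min(1, 0.472) = 0.472
~(~~b → ~(a ∧ b)) = 1 − 0.472 = 0.528

0.528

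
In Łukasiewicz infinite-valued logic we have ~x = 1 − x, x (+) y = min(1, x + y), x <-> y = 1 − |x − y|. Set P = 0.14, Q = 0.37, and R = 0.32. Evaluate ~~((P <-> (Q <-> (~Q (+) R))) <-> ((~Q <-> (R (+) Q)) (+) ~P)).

0.72

~Q = 1 − 0.37 = 0.63
~Q (+) R = min(1, 0.63 + 0.32) = min(1, 0.95) = 0.95
Q <-> (~Q (+) R) = 1 − |0.37 − 0.95| = 1 − 0.58 = 0.42
P <-> (Q <-> (~Q (+) R)) = 1 − |0.14 − 0.42| = 1 − 0.28 = 0.72
R (+) Q = min(1, 0.32 + 0.37) = min(1, 0.69) = 0.69
~Q <-> (R (+) Q) = 1 − |0.63 − 0.69| = 1 − 0.06 = 0.94
~P = 1 − 0.14 = 0.86
(~Q <-> (R (+) Q)) (+) ~P = min(1, 0.94 + 0.86) = min(1, 1.80) = 1.00
(P <-> (Q <-> (~Q (+) R))) <-> ((~Q <-> (R (+) Q)) (+) ~P) = 1 − |0.72 − 1.00| = 1 − 0.28 = 0.72
~((P <-> (Q <-> (~Q (+) R))) <-> ((~Q <-> (R (+) Q)) (+) ~P)) = 1 − 0.72 = 0.28
~~((P <-> (Q <-> (~Q (+) R))) <-> ((~Q <-> (R (+) Q)) (+) ~P)) = 1 − 0.28 = 0.72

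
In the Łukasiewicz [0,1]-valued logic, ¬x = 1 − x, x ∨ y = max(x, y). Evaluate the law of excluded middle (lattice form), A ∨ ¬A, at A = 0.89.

¬A = 1 − 0.89 = 0.11
A ∨ ¬A = max(0.89, 0.11) = 0.89
(The value 0.89 < 1 shows this instance is not satisfied; not a Ł∞-tautology — its value is max(a, 1−a).)

0.89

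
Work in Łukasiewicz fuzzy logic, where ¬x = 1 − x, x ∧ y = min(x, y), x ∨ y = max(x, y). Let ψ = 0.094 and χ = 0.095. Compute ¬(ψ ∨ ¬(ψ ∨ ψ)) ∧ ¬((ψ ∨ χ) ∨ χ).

0.094

ψ ∨ ψ = max(0.094, 0.094) = 0.094
¬(ψ ∨ ψ) = 1 − 0.094 = 0.906
ψ ∨ ¬(ψ ∨ ψ) = max(0.094, 0.906) = 0.906
¬(ψ ∨ ¬(ψ ∨ ψ)) = 1 − 0.906 = 0.094
ψ ∨ χ = max(0.094, 0.095) = 0.095
(ψ ∨ χ) ∨ χ = max(0.095, 0.095) = 0.095
¬((ψ ∨ χ) ∨ χ) = 1 − 0.095 = 0.905
¬(ψ ∨ ¬(ψ ∨ ψ)) ∧ ¬((ψ ∨ χ) ∨ χ) = min(0.094, 0.905) = 0.094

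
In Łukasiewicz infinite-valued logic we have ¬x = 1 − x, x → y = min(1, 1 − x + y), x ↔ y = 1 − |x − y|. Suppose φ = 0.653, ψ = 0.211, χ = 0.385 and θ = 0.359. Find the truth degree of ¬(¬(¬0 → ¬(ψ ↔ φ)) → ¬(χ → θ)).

0.532

¬0 = 1 − 0.000 = 1.000
ψ ↔ φ = 1 − |0.211 − 0.653| = 1 − 0.442 = 0.558
¬(ψ ↔ φ) = 1 − 0.558 = 0.442
¬0 → ¬(ψ ↔ φ) = min(1, 1 − 1.000 + 0.442) = min(1, 0.442) = 0.442
¬(¬0 → ¬(ψ ↔ φ)) = 1 − 0.442 = 0.558
χ → θ = min(1, 1 − 0.385 + 0.359) = min(1, 0.974) = 0.974
¬(χ → θ) = 1 − 0.974 = 0.026
¬(¬0 → ¬(ψ ↔ φ)) → ¬(χ → θ) = min(1, 1 − 0.558 + 0.026) = min(1, 0.468) = 0.468
¬(¬(¬0 → ¬(ψ ↔ φ)) → ¬(χ → θ)) = 1 − 0.468 = 0.532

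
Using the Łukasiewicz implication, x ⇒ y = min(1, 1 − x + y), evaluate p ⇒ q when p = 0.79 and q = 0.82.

1.00

p ⇒ q = min(1, 1 − 0.79 + 0.82) = min(1, 1.03) = 1.00
For comparison, the Gödel implication (1 if x ≤ y else y) would give 1.00.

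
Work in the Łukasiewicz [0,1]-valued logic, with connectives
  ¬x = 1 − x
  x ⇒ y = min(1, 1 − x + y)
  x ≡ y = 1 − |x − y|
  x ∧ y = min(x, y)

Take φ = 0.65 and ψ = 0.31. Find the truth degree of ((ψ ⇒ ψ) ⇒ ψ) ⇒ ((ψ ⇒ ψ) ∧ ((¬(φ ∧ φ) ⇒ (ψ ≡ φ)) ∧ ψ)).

1.00

ψ ⇒ ψ = min(1, 1 − 0.31 + 0.31) = min(1, 1.00) = 1.00
(ψ ⇒ ψ) ⇒ ψ = min(1, 1 − 1.00 + 0.31) = min(1, 0.31) = 0.31
φ ∧ φ = min(0.65, 0.65) = 0.65
¬(φ ∧ φ) = 1 − 0.65 = 0.35
ψ ≡ φ = 1 − |0.31 − 0.65| = 1 − 0.34 = 0.66
¬(φ ∧ φ) ⇒ (ψ ≡ φ) = min(1, 1 − 0.35 + 0.66) = min(1, 1.31) = 1.00
(¬(φ ∧ φ) ⇒ (ψ ≡ φ)) ∧ ψ = min(1.00, 0.31) = 0.31
(ψ ⇒ ψ) ∧ ((¬(φ ∧ φ) ⇒ (ψ ≡ φ)) ∧ ψ) = min(1.00, 0.31) = 0.31
((ψ ⇒ ψ) ⇒ ψ) ⇒ ((ψ ⇒ ψ) ∧ ((¬(φ ∧ φ) ⇒ (ψ ≡ φ)) ∧ ψ)) = min(1, 1 − 0.31 + 0.31) = min(1, 1.00) = 1.00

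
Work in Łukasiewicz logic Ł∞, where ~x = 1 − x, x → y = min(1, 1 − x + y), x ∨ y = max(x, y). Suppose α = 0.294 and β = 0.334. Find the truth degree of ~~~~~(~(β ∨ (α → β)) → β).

α → β = min(1, 1 − 0.294 + 0.334) = min(1, 1.040) = 1.000
β ∨ (α → β) = max(0.334, 1.000) = 1.000
~(β ∨ (α → β)) = 1 − 1.000 = 0.000
~(β ∨ (α → β)) → β = min(1, 1 − 0.000 + 0.334) = min(1, 1.334) = 1.000
~(~(β ∨ (α → β)) → β) = 1 − 1.000 = 0.000
~~(~(β ∨ (α → β)) → β) = 1 − 0.000 = 1.000
~~~(~(β ∨ (α → β)) → β) = 1 − 1.000 = 0.000
~~~~(~(β ∨ (α → β)) → β) = 1 − 0.000 = 1.000
~~~~~(~(β ∨ (α → β)) → β) = 1 − 1.000 = 0.000

0.000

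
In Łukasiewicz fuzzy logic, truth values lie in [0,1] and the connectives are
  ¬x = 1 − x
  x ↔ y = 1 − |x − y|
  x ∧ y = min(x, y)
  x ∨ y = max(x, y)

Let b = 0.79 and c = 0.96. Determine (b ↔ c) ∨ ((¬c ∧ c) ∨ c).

0.96

b ↔ c = 1 − |0.79 − 0.96| = 1 − 0.17 = 0.83
¬c = 1 − 0.96 = 0.04
¬c ∧ c = min(0.04, 0.96) = 0.04
(¬c ∧ c) ∨ c = max(0.04, 0.96) = 0.96
(b ↔ c) ∨ ((¬c ∧ c) ∨ c) = max(0.83, 0.96) = 0.96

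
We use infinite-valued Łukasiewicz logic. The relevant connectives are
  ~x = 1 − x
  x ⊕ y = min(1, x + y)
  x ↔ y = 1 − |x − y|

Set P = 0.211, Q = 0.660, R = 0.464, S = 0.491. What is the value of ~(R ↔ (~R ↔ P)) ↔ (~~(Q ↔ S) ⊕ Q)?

0.211

~R = 1 − 0.464 = 0.536
~R ↔ P = 1 − |0.536 − 0.211| = 1 − 0.325 = 0.675
R ↔ (~R ↔ P) = 1 − |0.464 − 0.675| = 1 − 0.211 = 0.789
~(R ↔ (~R ↔ P)) = 1 − 0.789 = 0.211
Q ↔ S = 1 − |0.660 − 0.491| = 1 − 0.169 = 0.831
~(Q ↔ S) = 1 − 0.831 = 0.169
~~(Q ↔ S) = 1 − 0.169 = 0.831
~~(Q ↔ S) ⊕ Q = min(1, 0.831 + 0.660) = min(1, 1.491) = 1.000
~(R ↔ (~R ↔ P)) ↔ (~~(Q ↔ S) ⊕ Q) = 1 − |0.211 − 1.000| = 1 − 0.789 = 0.211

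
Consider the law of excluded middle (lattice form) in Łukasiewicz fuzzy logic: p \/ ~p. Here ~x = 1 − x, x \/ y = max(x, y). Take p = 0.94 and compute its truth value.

~p = 1 − 0.94 = 0.06
p \/ ~p = max(0.94, 0.06) = 0.94
(The value 0.94 < 1 shows this instance is not satisfied; not a Ł∞-tautology — its value is max(a, 1−a).)

0.94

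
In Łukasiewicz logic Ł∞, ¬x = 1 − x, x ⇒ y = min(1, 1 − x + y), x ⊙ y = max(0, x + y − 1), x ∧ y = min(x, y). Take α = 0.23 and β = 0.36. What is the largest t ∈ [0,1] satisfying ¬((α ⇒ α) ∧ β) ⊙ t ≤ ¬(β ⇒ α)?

0.49

α ⇒ α = min(1, 1 − 0.23 + 0.23) = min(1, 1.00) = 1.00
(α ⇒ α) ∧ β = min(1.00, 0.36) = 0.36
¬((α ⇒ α) ∧ β) = 1 − 0.36 = 0.64
So the left factor is ¬((α ⇒ α) ∧ β) = 0.64.
β ⇒ α = min(1, 1 − 0.36 + 0.23) = min(1, 0.87) = 0.87
¬(β ⇒ α) = 1 − 0.87 = 0.13
So the right-hand bound is ¬(β ⇒ α) = 0.13.
The residuum of the Łukasiewicz t-norm gives the supremum: min(1, 1 − 0.64 + 0.13).
1 − 0.64 + 0.13 = 0.49, so t = min(1, 0.49) = 0.49.
Check: 0.64 ⊙ 0.49 = max(0, 0.13) = 0.13 ≤ 0.13.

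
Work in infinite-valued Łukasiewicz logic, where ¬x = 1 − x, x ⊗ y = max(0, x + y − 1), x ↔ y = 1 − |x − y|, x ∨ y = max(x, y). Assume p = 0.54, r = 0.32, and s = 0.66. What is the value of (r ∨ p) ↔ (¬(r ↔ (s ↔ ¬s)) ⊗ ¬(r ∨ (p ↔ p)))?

r ∨ p = max(0.32, 0.54) = 0.54
¬s = 1 − 0.66 = 0.34
s ↔ ¬s = 1 − |0.66 − 0.34| = 1 − 0.32 = 0.68
r ↔ (s ↔ ¬s) = 1 − |0.32 − 0.68| = 1 − 0.36 = 0.64
¬(r ↔ (s ↔ ¬s)) = 1 − 0.64 = 0.36
p ↔ p = 1 − |0.54 − 0.54| = 1 − 0.00 = 1.00
r ∨ (p ↔ p) = max(0.32, 1.00) = 1.00
¬(r ∨ (p ↔ p)) = 1 − 1.00 = 0.00
¬(r ↔ (s ↔ ¬s)) ⊗ ¬(r ∨ (p ↔ p)) = max(0, 0.36 + 0.00 − 1) = max(0, -0.64) = 0.00
(r ∨ p) ↔ (¬(r ↔ (s ↔ ¬s)) ⊗ ¬(r ∨ (p ↔ p))) = 1 − |0.54 − 0.00| = 1 − 0.54 = 0.46

0.46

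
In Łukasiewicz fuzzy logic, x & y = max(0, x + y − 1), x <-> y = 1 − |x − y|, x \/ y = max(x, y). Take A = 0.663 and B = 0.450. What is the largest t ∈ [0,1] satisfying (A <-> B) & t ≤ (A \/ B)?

0.876

A <-> B = 1 − |0.663 − 0.450| = 1 − 0.213 = 0.787
So the left factor is A <-> B = 0.787.
A \/ B = max(0.663, 0.450) = 0.663
So the right-hand bound is A \/ B = 0.663.
The residuum of the Łukasiewicz t-norm gives the supremum: min(1, 1 − 0.787 + 0.663).
1 − 0.787 + 0.663 = 0.876, so t = min(1, 0.876) = 0.876.
Check: 0.787 & 0.876 = max(0, 0.663) = 0.663 ≤ 0.663.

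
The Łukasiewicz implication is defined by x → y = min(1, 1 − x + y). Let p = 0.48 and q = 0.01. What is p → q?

p → q = min(1, 1 − 0.48 + 0.01) = min(1, 0.53) = 0.53
For comparison, the Gödel implication (1 if x ≤ y else y) would give 0.01.

0.53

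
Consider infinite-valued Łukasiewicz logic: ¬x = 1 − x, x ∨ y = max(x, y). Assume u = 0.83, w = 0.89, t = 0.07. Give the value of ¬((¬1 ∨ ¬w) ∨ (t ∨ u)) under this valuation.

¬1 = 1 − 1.00 = 0.00
¬w = 1 − 0.89 = 0.11
¬1 ∨ ¬w = max(0.00, 0.11) = 0.11
t ∨ u = max(0.07, 0.83) = 0.83
(¬1 ∨ ¬w) ∨ (t ∨ u) = max(0.11, 0.83) = 0.83
¬((¬1 ∨ ¬w) ∨ (t ∨ u)) = 1 − 0.83 = 0.17

0.17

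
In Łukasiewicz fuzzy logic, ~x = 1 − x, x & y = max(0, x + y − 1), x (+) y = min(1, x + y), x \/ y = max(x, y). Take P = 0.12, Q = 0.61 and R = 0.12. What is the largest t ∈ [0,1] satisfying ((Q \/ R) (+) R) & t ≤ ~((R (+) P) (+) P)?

Q \/ R = max(0.61, 0.12) = 0.61
(Q \/ R) (+) R = min(1, 0.61 + 0.12) = min(1, 0.73) = 0.73
So the left factor is (Q \/ R) (+) R = 0.73.
R (+) P = min(1, 0.12 + 0.12) = min(1, 0.24) = 0.24
(R (+) P) (+) P = min(1, 0.24 + 0.12) = min(1, 0.36) = 0.36
~((R (+) P) (+) P) = 1 − 0.36 = 0.64
So the right-hand bound is ~((R (+) P) (+) P) = 0.64.
The residuum of the Łukasiewicz t-norm gives the supremum: min(1, 1 − 0.73 + 0.64).
1 − 0.73 + 0.64 = 0.91, so t = min(1, 0.91) = 0.91.
Check: 0.73 & 0.91 = max(0, 0.64) = 0.64 ≤ 0.64.

0.91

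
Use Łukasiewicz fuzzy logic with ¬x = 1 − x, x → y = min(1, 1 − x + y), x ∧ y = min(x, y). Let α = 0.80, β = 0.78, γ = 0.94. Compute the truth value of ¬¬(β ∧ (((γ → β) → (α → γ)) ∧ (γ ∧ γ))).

γ → β = min(1, 1 − 0.94 + 0.78) = min(1, 0.84) = 0.84
α → γ = min(1, 1 − 0.80 + 0.94) = min(1, 1.14) = 1.00
(γ → β) → (α → γ) = min(1, 1 − 0.84 + 1.00) = min(1, 1.16) = 1.00
γ ∧ γ = min(0.94, 0.94) = 0.94
((γ → β) → (α → γ)) ∧ (γ ∧ γ) = min(1.00, 0.94) = 0.94
β ∧ (((γ → β) → (α → γ)) ∧ (γ ∧ γ)) = min(0.78, 0.94) = 0.78
¬(β ∧ (((γ → β) → (α → γ)) ∧ (γ ∧ γ))) = 1 − 0.78 = 0.22
¬¬(β ∧ (((γ → β) → (α → γ)) ∧ (γ ∧ γ))) = 1 − 0.22 = 0.78

0.78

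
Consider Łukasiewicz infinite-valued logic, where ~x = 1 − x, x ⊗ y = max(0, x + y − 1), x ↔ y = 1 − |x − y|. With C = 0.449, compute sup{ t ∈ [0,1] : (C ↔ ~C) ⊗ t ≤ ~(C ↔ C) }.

0.102

~C = 1 − 0.449 = 0.551
C ↔ ~C = 1 − |0.449 − 0.551| = 1 − 0.102 = 0.898
So the left factor is C ↔ ~C = 0.898.
C ↔ C = 1 − |0.449 − 0.449| = 1 − 0.000 = 1.000
~(C ↔ C) = 1 − 1.000 = 0.000
So the right-hand bound is ~(C ↔ C) = 0.000.
The residuum of the Łukasiewicz t-norm gives the supremum: min(1, 1 − 0.898 + 0.000).
1 − 0.898 + 0.000 = 0.102, so t = min(1, 0.102) = 0.102.
Check: 0.898 ⊗ 0.102 = max(0, 0.000) = 0.000 ≤ 0.000.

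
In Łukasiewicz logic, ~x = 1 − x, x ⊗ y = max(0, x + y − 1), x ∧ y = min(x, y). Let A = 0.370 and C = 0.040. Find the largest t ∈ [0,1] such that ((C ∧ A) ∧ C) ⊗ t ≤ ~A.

C ∧ A = min(0.040, 0.370) = 0.040
(C ∧ A) ∧ C = min(0.040, 0.040) = 0.040
So the left factor is (C ∧ A) ∧ C = 0.040.
~A = 1 − 0.370 = 0.630
So the right-hand bound is ~A = 0.630.
The residuum of the Łukasiewicz t-norm gives the supremum: min(1, 1 − 0.040 + 0.630).
1 − 0.040 + 0.630 = 1.590, so t = min(1, 1.590) = 1.000.
Check: 0.040 ⊗ 1.000 = max(0, 0.040) = 0.040 ≤ 0.630.

1.000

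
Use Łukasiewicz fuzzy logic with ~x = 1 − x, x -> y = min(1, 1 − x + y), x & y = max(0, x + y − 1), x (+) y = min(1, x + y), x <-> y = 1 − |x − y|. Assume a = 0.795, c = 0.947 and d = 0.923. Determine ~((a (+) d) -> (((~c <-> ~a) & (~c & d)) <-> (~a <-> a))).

a (+) d = min(1, 0.795 + 0.923) = min(1, 1.718) = 1.000
~c = 1 − 0.947 = 0.053
~a = 1 − 0.795 = 0.205
~c <-> ~a = 1 − |0.053 − 0.205| = 1 − 0.152 = 0.848
~c & d = max(0, 0.053 + 0.923 − 1) = max(0, -0.024) = 0.000
(~c <-> ~a) & (~c & d) = max(0, 0.848 + 0.000 − 1) = max(0, -0.152) = 0.000
~a <-> a = 1 − |0.205 − 0.795| = 1 − 0.590 = 0.410
((~c <-> ~a) & (~c & d)) <-> (~a <-> a) = 1 − |0.000 − 0.410| = 1 − 0.410 = 0.590
(a (+) d) -> (((~c <-> ~a) & (~c & d)) <-> (~a <-> a)) = min(1, 1 − 1.000 + 0.590) = min(1, 0.590) = 0.590
~((a (+) d) -> (((~c <-> ~a) & (~c & d)) <-> (~a <-> a))) = 1 − 0.590 = 0.410

0.410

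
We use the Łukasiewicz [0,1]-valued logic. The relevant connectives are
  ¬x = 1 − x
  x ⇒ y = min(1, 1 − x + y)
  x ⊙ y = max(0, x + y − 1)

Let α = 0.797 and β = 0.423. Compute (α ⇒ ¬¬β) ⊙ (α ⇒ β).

0.252

¬β = 1 − 0.423 = 0.577
¬¬β = 1 − 0.577 = 0.423
α ⇒ ¬¬β = min(1, 1 − 0.797 + 0.423) = min(1, 0.626) = 0.626
α ⇒ β = min(1, 1 − 0.797 + 0.423) = min(1, 0.626) = 0.626
(α ⇒ ¬¬β) ⊙ (α ⇒ β) = max(0, 0.626 + 0.626 − 1) = max(0, 0.252) = 0.252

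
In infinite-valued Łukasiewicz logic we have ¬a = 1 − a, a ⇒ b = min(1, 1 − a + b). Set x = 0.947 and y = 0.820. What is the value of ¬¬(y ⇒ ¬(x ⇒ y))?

0.307

x ⇒ y = min(1, 1 − 0.947 + 0.820) = min(1, 0.873) = 0.873
¬(x ⇒ y) = 1 − 0.873 = 0.127
y ⇒ ¬(x ⇒ y) = min(1, 1 − 0.820 + 0.127) = min(1, 0.307) = 0.307
¬(y ⇒ ¬(x ⇒ y)) = 1 − 0.307 = 0.693
¬¬(y ⇒ ¬(x ⇒ y)) = 1 − 0.693 = 0.307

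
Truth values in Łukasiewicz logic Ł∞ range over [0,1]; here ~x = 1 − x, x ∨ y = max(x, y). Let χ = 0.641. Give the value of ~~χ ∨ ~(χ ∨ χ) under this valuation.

0.641

~χ = 1 − 0.641 = 0.359
~~χ = 1 − 0.359 = 0.641
χ ∨ χ = max(0.641, 0.641) = 0.641
~(χ ∨ χ) = 1 − 0.641 = 0.359
~~χ ∨ ~(χ ∨ χ) = max(0.641, 0.359) = 0.641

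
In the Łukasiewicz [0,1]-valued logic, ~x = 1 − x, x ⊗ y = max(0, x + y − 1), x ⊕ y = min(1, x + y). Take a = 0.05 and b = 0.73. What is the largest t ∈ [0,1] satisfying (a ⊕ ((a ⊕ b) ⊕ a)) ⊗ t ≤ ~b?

0.39

a ⊕ b = min(1, 0.05 + 0.73) = min(1, 0.78) = 0.78
(a ⊕ b) ⊕ a = min(1, 0.78 + 0.05) = min(1, 0.83) = 0.83
a ⊕ ((a ⊕ b) ⊕ a) = min(1, 0.05 + 0.83) = min(1, 0.88) = 0.88
So the left factor is a ⊕ ((a ⊕ b) ⊕ a) = 0.88.
~b = 1 − 0.73 = 0.27
So the right-hand bound is ~b = 0.27.
The residuum of the Łukasiewicz t-norm gives the supremum: min(1, 1 − 0.88 + 0.27).
1 − 0.88 + 0.27 = 0.39, so t = min(1, 0.39) = 0.39.
Check: 0.88 ⊗ 0.39 = max(0, 0.27) = 0.27 ≤ 0.27.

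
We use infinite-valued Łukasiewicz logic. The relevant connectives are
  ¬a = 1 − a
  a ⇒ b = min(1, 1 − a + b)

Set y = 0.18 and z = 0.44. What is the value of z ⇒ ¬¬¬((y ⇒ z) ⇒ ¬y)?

0.74

y ⇒ z = min(1, 1 − 0.18 + 0.44) = min(1, 1.26) = 1.00
¬y = 1 − 0.18 = 0.82
(y ⇒ z) ⇒ ¬y = min(1, 1 − 1.00 + 0.82) = min(1, 0.82) = 0.82
¬((y ⇒ z) ⇒ ¬y) = 1 − 0.82 = 0.18
¬¬((y ⇒ z) ⇒ ¬y) = 1 − 0.18 = 0.82
¬¬¬((y ⇒ z) ⇒ ¬y) = 1 − 0.82 = 0.18
z ⇒ ¬¬¬((y ⇒ z) ⇒ ¬y) = min(1, 1 − 0.44 + 0.18) = min(1, 0.74) = 0.74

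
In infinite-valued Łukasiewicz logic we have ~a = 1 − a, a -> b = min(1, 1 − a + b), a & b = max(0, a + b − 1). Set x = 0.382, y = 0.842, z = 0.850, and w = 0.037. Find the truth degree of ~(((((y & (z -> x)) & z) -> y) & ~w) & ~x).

0.419

z -> x = min(1, 1 − 0.850 + 0.382) = min(1, 0.532) = 0.532
y & (z -> x) = max(0, 0.842 + 0.532 − 1) = max(0, 0.374) = 0.374
(y & (z -> x)) & z = max(0, 0.374 + 0.850 − 1) = max(0, 0.224) = 0.224
((y & (z -> x)) & z) -> y = min(1, 1 − 0.224 + 0.842) = min(1, 1.618) = 1.000
~w = 1 − 0.037 = 0.963
(((y & (z -> x)) & z) -> y) & ~w = max(0, 1.000 + 0.963 − 1) = max(0, 0.963) = 0.963
~x = 1 − 0.382 = 0.618
((((y & (z -> x)) & z) -> y) & ~w) & ~x = max(0, 0.963 + 0.618 − 1) = max(0, 0.581) = 0.581
~(((((y & (z -> x)) & z) -> y) & ~w) & ~x) = 1 − 0.581 = 0.419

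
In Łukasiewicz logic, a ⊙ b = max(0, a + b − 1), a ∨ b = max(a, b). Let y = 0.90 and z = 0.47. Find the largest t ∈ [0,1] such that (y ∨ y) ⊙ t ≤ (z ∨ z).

y ∨ y = max(0.90, 0.90) = 0.90
So the left factor is y ∨ y = 0.90.
z ∨ z = max(0.47, 0.47) = 0.47
So the right-hand bound is z ∨ z = 0.47.
The residuum of the Łukasiewicz t-norm gives the supremum: min(1, 1 − 0.90 + 0.47).
1 − 0.90 + 0.47 = 0.57, so t = min(1, 0.57) = 0.57.
Check: 0.90 ⊙ 0.57 = max(0, 0.47) = 0.47 ≤ 0.47.

0.57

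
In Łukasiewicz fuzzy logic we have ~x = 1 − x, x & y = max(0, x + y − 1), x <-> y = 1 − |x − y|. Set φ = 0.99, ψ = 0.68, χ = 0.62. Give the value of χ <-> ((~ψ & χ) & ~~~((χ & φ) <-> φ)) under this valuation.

~ψ = 1 − 0.68 = 0.32
~ψ & χ = max(0, 0.32 + 0.62 − 1) = max(0, -0.06) = 0.00
χ & φ = max(0, 0.62 + 0.99 − 1) = max(0, 0.61) = 0.61
(χ & φ) <-> φ = 1 − |0.61 − 0.99| = 1 − 0.38 = 0.62
~((χ & φ) <-> φ) = 1 − 0.62 = 0.38
~~((χ & φ) <-> φ) = 1 − 0.38 = 0.62
~~~((χ & φ) <-> φ) = 1 − 0.62 = 0.38
(~ψ & χ) & ~~~((χ & φ) <-> φ) = max(0, 0.00 + 0.38 − 1) = max(0, -0.62) = 0.00
χ <-> ((~ψ & χ) & ~~~((χ & φ) <-> φ)) = 1 − |0.62 − 0.00| = 1 − 0.62 = 0.38

0.38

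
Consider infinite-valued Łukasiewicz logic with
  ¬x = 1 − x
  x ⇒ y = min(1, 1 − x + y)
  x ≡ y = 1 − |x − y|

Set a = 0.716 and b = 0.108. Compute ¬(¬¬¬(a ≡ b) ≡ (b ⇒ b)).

0.392

a ≡ b = 1 − |0.716 − 0.108| = 1 − 0.608 = 0.392
¬(a ≡ b) = 1 − 0.392 = 0.608
¬¬(a ≡ b) = 1 − 0.608 = 0.392
¬¬¬(a ≡ b) = 1 − 0.392 = 0.608
b ⇒ b = min(1, 1 − 0.108 + 0.108) = min(1, 1.000) = 1.000
¬¬¬(a ≡ b) ≡ (b ⇒ b) = 1 − |0.608 − 1.000| = 1 − 0.392 = 0.608
¬(¬¬¬(a ≡ b) ≡ (b ⇒ b)) = 1 − 0.608 = 0.392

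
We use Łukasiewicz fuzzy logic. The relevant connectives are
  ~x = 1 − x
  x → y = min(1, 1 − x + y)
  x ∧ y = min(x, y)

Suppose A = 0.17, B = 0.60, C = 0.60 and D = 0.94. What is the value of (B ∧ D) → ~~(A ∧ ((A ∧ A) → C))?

B ∧ D = min(0.60, 0.94) = 0.60
A ∧ A = min(0.17, 0.17) = 0.17
(A ∧ A) → C = min(1, 1 − 0.17 + 0.60) = min(1, 1.43) = 1.00
A ∧ ((A ∧ A) → C) = min(0.17, 1.00) = 0.17
~(A ∧ ((A ∧ A) → C)) = 1 − 0.17 = 0.83
~~(A ∧ ((A ∧ A) → C)) = 1 − 0.83 = 0.17
(B ∧ D) → ~~(A ∧ ((A ∧ A) → C)) = min(1, 1 − 0.60 + 0.17) = min(1, 0.57) = 0.57

0.57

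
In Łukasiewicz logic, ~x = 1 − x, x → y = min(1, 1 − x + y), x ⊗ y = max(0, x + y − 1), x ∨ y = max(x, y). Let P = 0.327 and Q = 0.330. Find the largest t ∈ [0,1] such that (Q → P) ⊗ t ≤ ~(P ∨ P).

0.676

Q → P = min(1, 1 − 0.330 + 0.327) = min(1, 0.997) = 0.997
So the left factor is Q → P = 0.997.
P ∨ P = max(0.327, 0.327) = 0.327
~(P ∨ P) = 1 − 0.327 = 0.673
So the right-hand bound is ~(P ∨ P) = 0.673.
The residuum of the Łukasiewicz t-norm gives the supremum: min(1, 1 − 0.997 + 0.673).
1 − 0.997 + 0.673 = 0.676, so t = min(1, 0.676) = 0.676.
Check: 0.997 ⊗ 0.676 = max(0, 0.673) = 0.673 ≤ 0.673.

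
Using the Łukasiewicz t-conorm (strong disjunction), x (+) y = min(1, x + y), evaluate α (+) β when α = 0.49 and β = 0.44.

0.93

α (+) β = min(1, 0.49 + 0.44) = min(1, 0.93) = 0.93
For comparison, the Gödel t-conorm max(x, y) would give 0.49.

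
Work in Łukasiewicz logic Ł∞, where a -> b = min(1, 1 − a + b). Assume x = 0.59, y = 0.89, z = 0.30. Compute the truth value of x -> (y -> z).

y -> z = min(1, 1 − 0.89 + 0.30) = min(1, 0.41) = 0.41
x -> (y -> z) = min(1, 1 − 0.59 + 0.41) = min(1, 0.82) = 0.82

0.82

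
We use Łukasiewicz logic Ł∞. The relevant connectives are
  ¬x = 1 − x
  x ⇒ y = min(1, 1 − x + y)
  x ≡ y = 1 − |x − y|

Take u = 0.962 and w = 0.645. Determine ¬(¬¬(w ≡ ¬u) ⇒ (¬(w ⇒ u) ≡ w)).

0.038

¬u = 1 − 0.962 = 0.038
w ≡ ¬u = 1 − |0.645 − 0.038| = 1 − 0.607 = 0.393
¬(w ≡ ¬u) = 1 − 0.393 = 0.607
¬¬(w ≡ ¬u) = 1 − 0.607 = 0.393
w ⇒ u = min(1, 1 − 0.645 + 0.962) = min(1, 1.317) = 1.000
¬(w ⇒ u) = 1 − 1.000 = 0.000
¬(w ⇒ u) ≡ w = 1 − |0.000 − 0.645| = 1 − 0.645 = 0.355
¬¬(w ≡ ¬u) ⇒ (¬(w ⇒ u) ≡ w) = min(1, 1 − 0.393 + 0.355) = min(1, 0.962) = 0.962
¬(¬¬(w ≡ ¬u) ⇒ (¬(w ⇒ u) ≡ w)) = 1 − 0.962 = 0.038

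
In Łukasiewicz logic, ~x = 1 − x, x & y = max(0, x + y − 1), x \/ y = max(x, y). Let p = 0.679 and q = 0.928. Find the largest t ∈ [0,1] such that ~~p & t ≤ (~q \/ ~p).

0.642

~p = 1 − 0.679 = 0.321
~~p = 1 − 0.321 = 0.679
So the left factor is ~~p = 0.679.
~q = 1 − 0.928 = 0.072
~q \/ ~p = max(0.072, 0.321) = 0.321
So the right-hand bound is ~q \/ ~p = 0.321.
The residuum of the Łukasiewicz t-norm gives the supremum: min(1, 1 − 0.679 + 0.321).
1 − 0.679 + 0.321 = 0.642, so t = min(1, 0.642) = 0.642.
Check: 0.679 & 0.642 = max(0, 0.321) = 0.321 ≤ 0.321.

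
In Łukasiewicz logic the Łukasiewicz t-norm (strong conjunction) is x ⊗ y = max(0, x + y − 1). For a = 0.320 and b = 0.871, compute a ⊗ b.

0.191

a ⊗ b = max(0, 0.320 + 0.871 − 1) = max(0, 0.191) = 0.191
For comparison, the Gödel (minimum) t-norm min(x, y) would give 0.320.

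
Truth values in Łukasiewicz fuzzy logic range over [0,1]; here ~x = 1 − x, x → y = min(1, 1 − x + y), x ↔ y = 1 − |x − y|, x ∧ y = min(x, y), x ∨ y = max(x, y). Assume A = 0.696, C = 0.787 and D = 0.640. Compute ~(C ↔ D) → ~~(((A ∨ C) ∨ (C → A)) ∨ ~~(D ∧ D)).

1.000

C ↔ D = 1 − |0.787 − 0.640| = 1 − 0.147 = 0.853
~(C ↔ D) = 1 − 0.853 = 0.147
A ∨ C = max(0.696, 0.787) = 0.787
C → A = min(1, 1 − 0.787 + 0.696) = min(1, 0.909) = 0.909
(A ∨ C) ∨ (C → A) = max(0.787, 0.909) = 0.909
D ∧ D = min(0.640, 0.640) = 0.640
~(D ∧ D) = 1 − 0.640 = 0.360
~~(D ∧ D) = 1 − 0.360 = 0.640
((A ∨ C) ∨ (C → A)) ∨ ~~(D ∧ D) = max(0.909, 0.640) = 0.909
~(((A ∨ C) ∨ (C → A)) ∨ ~~(D ∧ D)) = 1 − 0.909 = 0.091
~~(((A ∨ C) ∨ (C → A)) ∨ ~~(D ∧ D)) = 1 − 0.091 = 0.909
~(C ↔ D) → ~~(((A ∨ C) ∨ (C → A)) ∨ ~~(D ∧ D)) = min(1, 1 − 0.147 + 0.909) = min(1, 1.762) = 1.000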